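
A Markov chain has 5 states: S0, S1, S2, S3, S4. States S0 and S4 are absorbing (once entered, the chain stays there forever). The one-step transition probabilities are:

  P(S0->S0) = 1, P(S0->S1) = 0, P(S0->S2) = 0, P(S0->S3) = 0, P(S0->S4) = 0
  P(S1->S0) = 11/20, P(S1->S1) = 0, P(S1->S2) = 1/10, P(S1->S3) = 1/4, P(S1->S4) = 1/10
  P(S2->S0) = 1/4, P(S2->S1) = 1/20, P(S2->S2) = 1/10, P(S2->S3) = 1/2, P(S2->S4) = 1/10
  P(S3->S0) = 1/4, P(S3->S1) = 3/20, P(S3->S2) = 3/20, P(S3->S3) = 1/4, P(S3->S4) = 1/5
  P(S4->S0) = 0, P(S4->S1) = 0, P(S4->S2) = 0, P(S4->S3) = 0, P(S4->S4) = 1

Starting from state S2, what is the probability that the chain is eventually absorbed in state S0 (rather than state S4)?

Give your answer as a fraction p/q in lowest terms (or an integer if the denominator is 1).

Let a_i = P(absorbed in S0 | start in state i).
Boundary conditions: a_S0 = 1, a_S4 = 0.
For each transient state i, a_i = sum_j P(i->j) * a_j:
  a_S1 = 11/20*a_S0 + 0*a_S1 + 1/10*a_S2 + 1/4*a_S3 + 1/10*a_S4
  a_S2 = 1/4*a_S0 + 1/20*a_S1 + 1/10*a_S2 + 1/2*a_S3 + 1/10*a_S4
  a_S3 = 1/4*a_S0 + 3/20*a_S1 + 3/20*a_S2 + 1/4*a_S3 + 1/5*a_S4

Substituting a_S0 = 1 and a_S4 = 0, rearrange to (I - Q) a = r where r[i] = P(i -> S0):
  [1, -1/10, -1/4] . (a_S1, a_S2, a_S3) = 11/20
  [-1/20, 9/10, -1/2] . (a_S1, a_S2, a_S3) = 1/4
  [-3/20, -3/20, 3/4] . (a_S1, a_S2, a_S3) = 1/4

Solving yields:
  a_S1 = 683/885
  a_S2 = 589/885
  a_S3 = 2747/4425

Starting state is S2, so the absorption probability is a_S2 = 589/885.

Answer: 589/885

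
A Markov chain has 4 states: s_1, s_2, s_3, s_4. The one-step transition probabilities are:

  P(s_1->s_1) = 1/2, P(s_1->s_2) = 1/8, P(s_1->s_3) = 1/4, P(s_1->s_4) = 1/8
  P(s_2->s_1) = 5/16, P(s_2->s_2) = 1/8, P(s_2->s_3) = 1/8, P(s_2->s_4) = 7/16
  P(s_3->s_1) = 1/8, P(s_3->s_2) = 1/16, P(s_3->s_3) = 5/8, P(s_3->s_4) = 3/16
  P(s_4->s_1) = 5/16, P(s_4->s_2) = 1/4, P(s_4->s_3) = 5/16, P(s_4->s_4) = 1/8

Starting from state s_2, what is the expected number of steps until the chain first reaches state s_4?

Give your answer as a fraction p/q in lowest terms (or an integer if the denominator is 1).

Let h_i = expected steps to first reach s_4 from state i.
Boundary: h_s_4 = 0.
First-step equations for the other states:
  h_s_1 = 1 + 1/2*h_s_1 + 1/8*h_s_2 + 1/4*h_s_3 + 1/8*h_s_4
  h_s_2 = 1 + 5/16*h_s_1 + 1/8*h_s_2 + 1/8*h_s_3 + 7/16*h_s_4
  h_s_3 = 1 + 1/8*h_s_1 + 1/16*h_s_2 + 5/8*h_s_3 + 3/16*h_s_4

Substituting h_s_4 = 0 and rearranging gives the linear system (I - Q) h = 1:
  [1/2, -1/8, -1/4] . (h_s_1, h_s_2, h_s_3) = 1
  [-5/16, 7/8, -1/8] . (h_s_1, h_s_2, h_s_3) = 1
  [-1/8, -1/16, 3/8] . (h_s_1, h_s_2, h_s_3) = 1

Solving yields:
  h_s_1 = 316/57
  h_s_2 = 220/57
  h_s_3 = 98/19

Starting state is s_2, so the expected hitting time is h_s_2 = 220/57.

Answer: 220/57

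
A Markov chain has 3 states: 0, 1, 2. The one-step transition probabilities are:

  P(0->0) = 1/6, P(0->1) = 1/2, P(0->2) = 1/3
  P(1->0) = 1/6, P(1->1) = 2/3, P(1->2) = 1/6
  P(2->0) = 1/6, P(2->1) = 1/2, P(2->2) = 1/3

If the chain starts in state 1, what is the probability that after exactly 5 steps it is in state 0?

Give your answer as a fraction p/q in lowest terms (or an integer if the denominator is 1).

Computing P^5 by repeated multiplication:
P^1 =
  0: [1/6, 1/2, 1/3]
  1: [1/6, 2/3, 1/6]
  2: [1/6, 1/2, 1/3]
P^2 =
  0: [1/6, 7/12, 1/4]
  1: [1/6, 11/18, 2/9]
  2: [1/6, 7/12, 1/4]
P^3 =
  0: [1/6, 43/72, 17/72]
  1: [1/6, 65/108, 25/108]
  2: [1/6, 43/72, 17/72]
P^4 =
  0: [1/6, 259/432, 101/432]
  1: [1/6, 389/648, 151/648]
  2: [1/6, 259/432, 101/432]
P^5 =
  0: [1/6, 1555/2592, 605/2592]
  1: [1/6, 2333/3888, 907/3888]
  2: [1/6, 1555/2592, 605/2592]

(P^5)[1 -> 0] = 1/6

Answer: 1/6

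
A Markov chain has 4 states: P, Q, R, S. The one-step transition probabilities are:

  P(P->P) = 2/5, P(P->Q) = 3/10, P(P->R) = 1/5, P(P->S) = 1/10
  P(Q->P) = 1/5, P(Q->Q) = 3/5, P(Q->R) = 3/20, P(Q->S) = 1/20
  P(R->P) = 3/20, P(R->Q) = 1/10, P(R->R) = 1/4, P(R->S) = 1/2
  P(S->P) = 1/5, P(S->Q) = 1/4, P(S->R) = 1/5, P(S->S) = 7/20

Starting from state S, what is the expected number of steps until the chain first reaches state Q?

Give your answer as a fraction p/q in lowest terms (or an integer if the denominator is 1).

Answer: 152/35

Derivation:
Let h_i = expected steps to first reach Q from state i.
Boundary: h_Q = 0.
First-step equations for the other states:
  h_P = 1 + 2/5*h_P + 3/10*h_Q + 1/5*h_R + 1/10*h_S
  h_R = 1 + 3/20*h_P + 1/10*h_Q + 1/4*h_R + 1/2*h_S
  h_S = 1 + 1/5*h_P + 1/4*h_Q + 1/5*h_R + 7/20*h_S

Substituting h_Q = 0 and rearranging gives the linear system (I - Q) h = 1:
  [3/5, -1/5, -1/10] . (h_P, h_R, h_S) = 1
  [-3/20, 3/4, -1/2] . (h_P, h_R, h_S) = 1
  [-1/5, -1/5, 13/20] . (h_P, h_R, h_S) = 1

Solving yields:
  h_P = 57/14
  h_R = 353/70
  h_S = 152/35

Starting state is S, so the expected hitting time is h_S = 152/35.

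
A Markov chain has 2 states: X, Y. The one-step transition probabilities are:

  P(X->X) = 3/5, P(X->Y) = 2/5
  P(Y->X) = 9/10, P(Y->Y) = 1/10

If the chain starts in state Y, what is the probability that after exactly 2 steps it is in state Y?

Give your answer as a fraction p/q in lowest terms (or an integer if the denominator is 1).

Answer: 37/100

Derivation:
Computing P^2 by repeated multiplication:
P^1 =
  X: [3/5, 2/5]
  Y: [9/10, 1/10]
P^2 =
  X: [18/25, 7/25]
  Y: [63/100, 37/100]

(P^2)[Y -> Y] = 37/100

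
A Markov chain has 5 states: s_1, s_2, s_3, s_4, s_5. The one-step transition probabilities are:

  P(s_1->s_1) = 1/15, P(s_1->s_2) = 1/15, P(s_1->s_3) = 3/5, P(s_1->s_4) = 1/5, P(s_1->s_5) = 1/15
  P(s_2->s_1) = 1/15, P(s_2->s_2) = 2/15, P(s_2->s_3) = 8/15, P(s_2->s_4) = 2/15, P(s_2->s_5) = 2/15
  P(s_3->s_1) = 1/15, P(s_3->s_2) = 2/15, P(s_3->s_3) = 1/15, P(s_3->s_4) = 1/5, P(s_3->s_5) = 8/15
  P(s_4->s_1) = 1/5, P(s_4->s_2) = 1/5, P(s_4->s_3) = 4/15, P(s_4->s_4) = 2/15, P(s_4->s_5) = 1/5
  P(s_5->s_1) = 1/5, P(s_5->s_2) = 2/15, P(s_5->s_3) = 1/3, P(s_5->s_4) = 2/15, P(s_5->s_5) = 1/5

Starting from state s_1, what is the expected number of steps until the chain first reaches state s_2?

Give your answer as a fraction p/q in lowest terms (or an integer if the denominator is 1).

Let h_i = expected steps to first reach s_2 from state i.
Boundary: h_s_2 = 0.
First-step equations for the other states:
  h_s_1 = 1 + 1/15*h_s_1 + 1/15*h_s_2 + 3/5*h_s_3 + 1/5*h_s_4 + 1/15*h_s_5
  h_s_3 = 1 + 1/15*h_s_1 + 2/15*h_s_2 + 1/15*h_s_3 + 1/5*h_s_4 + 8/15*h_s_5
  h_s_4 = 1 + 1/5*h_s_1 + 1/5*h_s_2 + 4/15*h_s_3 + 2/15*h_s_4 + 1/5*h_s_5
  h_s_5 = 1 + 1/5*h_s_1 + 2/15*h_s_2 + 1/3*h_s_3 + 2/15*h_s_4 + 1/5*h_s_5

Substituting h_s_2 = 0 and rearranging gives the linear system (I - Q) h = 1:
  [14/15, -3/5, -1/5, -1/15] . (h_s_1, h_s_3, h_s_4, h_s_5) = 1
  [-1/15, 14/15, -1/5, -8/15] . (h_s_1, h_s_3, h_s_4, h_s_5) = 1
  [-1/5, -4/15, 13/15, -1/5] . (h_s_1, h_s_3, h_s_4, h_s_5) = 1
  [-1/5, -1/3, -2/15, 4/5] . (h_s_1, h_s_3, h_s_4, h_s_5) = 1

Solving yields:
  h_s_1 = 78645/10054
  h_s_3 = 74025/10054
  h_s_4 = 69765/10054
  h_s_5 = 37350/5027

Starting state is s_1, so the expected hitting time is h_s_1 = 78645/10054.

Answer: 78645/10054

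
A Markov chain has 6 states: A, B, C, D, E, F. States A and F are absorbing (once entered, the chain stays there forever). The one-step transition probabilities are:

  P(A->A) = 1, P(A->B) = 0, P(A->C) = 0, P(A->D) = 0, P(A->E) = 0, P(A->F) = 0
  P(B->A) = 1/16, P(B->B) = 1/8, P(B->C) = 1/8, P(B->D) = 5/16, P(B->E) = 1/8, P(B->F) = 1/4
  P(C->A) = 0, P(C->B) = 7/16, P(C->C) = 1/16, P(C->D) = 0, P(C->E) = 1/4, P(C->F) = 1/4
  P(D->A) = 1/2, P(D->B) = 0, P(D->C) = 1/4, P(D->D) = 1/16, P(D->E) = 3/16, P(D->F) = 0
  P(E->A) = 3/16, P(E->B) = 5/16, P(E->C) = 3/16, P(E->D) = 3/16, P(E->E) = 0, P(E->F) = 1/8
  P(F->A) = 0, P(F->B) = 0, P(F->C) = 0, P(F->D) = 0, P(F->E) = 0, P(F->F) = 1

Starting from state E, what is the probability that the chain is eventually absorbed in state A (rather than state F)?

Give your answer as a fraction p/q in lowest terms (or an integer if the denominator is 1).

Let a_i = P(absorbed in A | start in state i).
Boundary conditions: a_A = 1, a_F = 0.
For each transient state i, a_i = sum_j P(i->j) * a_j:
  a_B = 1/16*a_A + 1/8*a_B + 1/8*a_C + 5/16*a_D + 1/8*a_E + 1/4*a_F
  a_C = 0*a_A + 7/16*a_B + 1/16*a_C + 0*a_D + 1/4*a_E + 1/4*a_F
  a_D = 1/2*a_A + 0*a_B + 1/4*a_C + 1/16*a_D + 3/16*a_E + 0*a_F
  a_E = 3/16*a_A + 5/16*a_B + 3/16*a_C + 3/16*a_D + 0*a_E + 1/8*a_F

Substituting a_A = 1 and a_F = 0, rearrange to (I - Q) a = r where r[i] = P(i -> A):
  [7/8, -1/8, -5/16, -1/8] . (a_B, a_C, a_D, a_E) = 1/16
  [-7/16, 15/16, 0, -1/4] . (a_B, a_C, a_D, a_E) = 0
  [0, -1/4, 15/16, -3/16] . (a_B, a_C, a_D, a_E) = 1/2
  [-5/16, -3/16, -3/16, 1] . (a_B, a_C, a_D, a_E) = 3/16

Solving yields:
  a_B = 2649/5726
  a_C = 2057/5726
  a_D = 2109/2863
  a_E = 1539/2863

Starting state is E, so the absorption probability is a_E = 1539/2863.

Answer: 1539/2863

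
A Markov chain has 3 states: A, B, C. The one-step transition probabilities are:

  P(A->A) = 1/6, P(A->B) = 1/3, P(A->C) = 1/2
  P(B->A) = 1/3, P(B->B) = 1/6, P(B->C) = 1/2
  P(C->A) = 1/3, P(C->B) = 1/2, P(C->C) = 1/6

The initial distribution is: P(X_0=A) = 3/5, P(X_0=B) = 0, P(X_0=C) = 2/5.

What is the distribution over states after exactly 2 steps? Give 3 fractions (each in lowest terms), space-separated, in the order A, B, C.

Answer: 53/180 59/180 17/45

Derivation:
Propagating the distribution step by step (d_{t+1} = d_t * P):
d_0 = (A=3/5, B=0, C=2/5)
  d_1[A] = 3/5*1/6 + 0*1/3 + 2/5*1/3 = 7/30
  d_1[B] = 3/5*1/3 + 0*1/6 + 2/5*1/2 = 2/5
  d_1[C] = 3/5*1/2 + 0*1/2 + 2/5*1/6 = 11/30
d_1 = (A=7/30, B=2/5, C=11/30)
  d_2[A] = 7/30*1/6 + 2/5*1/3 + 11/30*1/3 = 53/180
  d_2[B] = 7/30*1/3 + 2/5*1/6 + 11/30*1/2 = 59/180
  d_2[C] = 7/30*1/2 + 2/5*1/2 + 11/30*1/6 = 17/45
d_2 = (A=53/180, B=59/180, C=17/45)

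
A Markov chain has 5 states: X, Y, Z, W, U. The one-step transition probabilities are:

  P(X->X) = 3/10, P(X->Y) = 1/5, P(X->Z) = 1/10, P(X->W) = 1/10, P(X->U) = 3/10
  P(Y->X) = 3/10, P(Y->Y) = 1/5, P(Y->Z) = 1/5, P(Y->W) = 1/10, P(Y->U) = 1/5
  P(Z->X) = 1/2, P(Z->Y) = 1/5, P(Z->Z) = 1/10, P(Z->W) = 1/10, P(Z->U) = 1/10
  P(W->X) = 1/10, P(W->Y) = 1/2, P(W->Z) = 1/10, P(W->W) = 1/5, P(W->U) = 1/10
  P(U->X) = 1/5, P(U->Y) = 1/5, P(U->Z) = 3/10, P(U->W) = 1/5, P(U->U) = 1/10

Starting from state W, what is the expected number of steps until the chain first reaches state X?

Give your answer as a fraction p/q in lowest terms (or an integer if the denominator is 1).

Answer: 6830/1639

Derivation:
Let h_i = expected steps to first reach X from state i.
Boundary: h_X = 0.
First-step equations for the other states:
  h_Y = 1 + 3/10*h_X + 1/5*h_Y + 1/5*h_Z + 1/10*h_W + 1/5*h_U
  h_Z = 1 + 1/2*h_X + 1/5*h_Y + 1/10*h_Z + 1/10*h_W + 1/10*h_U
  h_W = 1 + 1/10*h_X + 1/2*h_Y + 1/10*h_Z + 1/5*h_W + 1/10*h_U
  h_U = 1 + 1/5*h_X + 1/5*h_Y + 3/10*h_Z + 1/5*h_W + 1/10*h_U

Substituting h_X = 0 and rearranging gives the linear system (I - Q) h = 1:
  [4/5, -1/5, -1/10, -1/5] . (h_Y, h_Z, h_W, h_U) = 1
  [-1/5, 9/10, -1/10, -1/10] . (h_Y, h_Z, h_W, h_U) = 1
  [-1/2, -1/10, 4/5, -1/10] . (h_Y, h_Z, h_W, h_U) = 1
  [-1/5, -3/10, -1/5, 9/10] . (h_Y, h_Z, h_W, h_U) = 1

Solving yields:
  h_Y = 5540/1639
  h_Z = 4485/1639
  h_W = 6830/1639
  h_U = 6065/1639

Starting state is W, so the expected hitting time is h_W = 6830/1639.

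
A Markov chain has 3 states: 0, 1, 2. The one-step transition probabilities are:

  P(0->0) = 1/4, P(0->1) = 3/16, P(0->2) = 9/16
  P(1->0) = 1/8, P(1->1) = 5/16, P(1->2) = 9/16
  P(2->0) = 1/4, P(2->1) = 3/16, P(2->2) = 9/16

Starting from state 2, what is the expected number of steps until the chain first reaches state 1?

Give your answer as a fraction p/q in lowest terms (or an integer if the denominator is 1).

Answer: 16/3

Derivation:
Let h_i = expected steps to first reach 1 from state i.
Boundary: h_1 = 0.
First-step equations for the other states:
  h_0 = 1 + 1/4*h_0 + 3/16*h_1 + 9/16*h_2
  h_2 = 1 + 1/4*h_0 + 3/16*h_1 + 9/16*h_2

Substituting h_1 = 0 and rearranging gives the linear system (I - Q) h = 1:
  [3/4, -9/16] . (h_0, h_2) = 1
  [-1/4, 7/16] . (h_0, h_2) = 1

Solving yields:
  h_0 = 16/3
  h_2 = 16/3

Starting state is 2, so the expected hitting time is h_2 = 16/3.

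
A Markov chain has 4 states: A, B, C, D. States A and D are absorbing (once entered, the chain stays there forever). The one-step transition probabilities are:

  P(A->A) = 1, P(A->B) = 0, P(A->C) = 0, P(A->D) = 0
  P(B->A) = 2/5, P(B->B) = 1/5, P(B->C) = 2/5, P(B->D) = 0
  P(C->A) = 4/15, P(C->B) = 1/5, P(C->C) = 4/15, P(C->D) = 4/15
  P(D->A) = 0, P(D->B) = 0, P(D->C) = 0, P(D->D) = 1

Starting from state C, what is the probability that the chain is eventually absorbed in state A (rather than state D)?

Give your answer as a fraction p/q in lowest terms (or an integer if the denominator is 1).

Answer: 11/19

Derivation:
Let a_i = P(absorbed in A | start in state i).
Boundary conditions: a_A = 1, a_D = 0.
For each transient state i, a_i = sum_j P(i->j) * a_j:
  a_B = 2/5*a_A + 1/5*a_B + 2/5*a_C + 0*a_D
  a_C = 4/15*a_A + 1/5*a_B + 4/15*a_C + 4/15*a_D

Substituting a_A = 1 and a_D = 0, rearrange to (I - Q) a = r where r[i] = P(i -> A):
  [4/5, -2/5] . (a_B, a_C) = 2/5
  [-1/5, 11/15] . (a_B, a_C) = 4/15

Solving yields:
  a_B = 15/19
  a_C = 11/19

Starting state is C, so the absorption probability is a_C = 11/19.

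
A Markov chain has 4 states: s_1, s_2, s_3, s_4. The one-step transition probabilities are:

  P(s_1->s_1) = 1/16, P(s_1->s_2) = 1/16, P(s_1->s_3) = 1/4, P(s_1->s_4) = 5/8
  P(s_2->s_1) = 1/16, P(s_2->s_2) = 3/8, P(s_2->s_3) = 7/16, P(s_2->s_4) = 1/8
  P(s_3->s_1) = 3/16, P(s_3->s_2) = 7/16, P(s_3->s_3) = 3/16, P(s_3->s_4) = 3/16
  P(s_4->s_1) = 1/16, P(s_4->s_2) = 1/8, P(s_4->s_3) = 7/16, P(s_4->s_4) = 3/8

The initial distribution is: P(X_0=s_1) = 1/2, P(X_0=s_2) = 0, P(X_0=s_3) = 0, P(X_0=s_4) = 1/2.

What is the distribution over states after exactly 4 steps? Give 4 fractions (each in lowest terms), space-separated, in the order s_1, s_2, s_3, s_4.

Answer: 3411/32768 19289/65536 10965/32768 17495/65536

Derivation:
Propagating the distribution step by step (d_{t+1} = d_t * P):
d_0 = (s_1=1/2, s_2=0, s_3=0, s_4=1/2)
  d_1[s_1] = 1/2*1/16 + 0*1/16 + 0*3/16 + 1/2*1/16 = 1/16
  d_1[s_2] = 1/2*1/16 + 0*3/8 + 0*7/16 + 1/2*1/8 = 3/32
  d_1[s_3] = 1/2*1/4 + 0*7/16 + 0*3/16 + 1/2*7/16 = 11/32
  d_1[s_4] = 1/2*5/8 + 0*1/8 + 0*3/16 + 1/2*3/8 = 1/2
d_1 = (s_1=1/16, s_2=3/32, s_3=11/32, s_4=1/2)
  d_2[s_1] = 1/16*1/16 + 3/32*1/16 + 11/32*3/16 + 1/2*1/16 = 27/256
  d_2[s_2] = 1/16*1/16 + 3/32*3/8 + 11/32*7/16 + 1/2*1/8 = 129/512
  d_2[s_3] = 1/16*1/4 + 3/32*7/16 + 11/32*3/16 + 1/2*7/16 = 87/256
  d_2[s_4] = 1/16*5/8 + 3/32*1/8 + 11/32*3/16 + 1/2*3/8 = 155/512
d_2 = (s_1=27/256, s_2=129/512, s_3=87/256, s_4=155/512)
  d_3[s_1] = 27/256*1/16 + 129/512*1/16 + 87/256*3/16 + 155/512*1/16 = 215/2048
  d_3[s_2] = 27/256*1/16 + 129/512*3/8 + 87/256*7/16 + 155/512*1/8 = 589/2048
  d_3[s_3] = 27/256*1/4 + 129/512*7/16 + 87/256*3/16 + 155/512*7/16 = 1363/4096
  d_3[s_4] = 27/256*5/8 + 129/512*1/8 + 87/256*3/16 + 155/512*3/8 = 1125/4096
d_3 = (s_1=215/2048, s_2=589/2048, s_3=1363/4096, s_4=1125/4096)
  d_4[s_1] = 215/2048*1/16 + 589/2048*1/16 + 1363/4096*3/16 + 1125/4096*1/16 = 3411/32768
  d_4[s_2] = 215/2048*1/16 + 589/2048*3/8 + 1363/4096*7/16 + 1125/4096*1/8 = 19289/65536
  d_4[s_3] = 215/2048*1/4 + 589/2048*7/16 + 1363/4096*3/16 + 1125/4096*7/16 = 10965/32768
  d_4[s_4] = 215/2048*5/8 + 589/2048*1/8 + 1363/4096*3/16 + 1125/4096*3/8 = 17495/65536
d_4 = (s_1=3411/32768, s_2=19289/65536, s_3=10965/32768, s_4=17495/65536)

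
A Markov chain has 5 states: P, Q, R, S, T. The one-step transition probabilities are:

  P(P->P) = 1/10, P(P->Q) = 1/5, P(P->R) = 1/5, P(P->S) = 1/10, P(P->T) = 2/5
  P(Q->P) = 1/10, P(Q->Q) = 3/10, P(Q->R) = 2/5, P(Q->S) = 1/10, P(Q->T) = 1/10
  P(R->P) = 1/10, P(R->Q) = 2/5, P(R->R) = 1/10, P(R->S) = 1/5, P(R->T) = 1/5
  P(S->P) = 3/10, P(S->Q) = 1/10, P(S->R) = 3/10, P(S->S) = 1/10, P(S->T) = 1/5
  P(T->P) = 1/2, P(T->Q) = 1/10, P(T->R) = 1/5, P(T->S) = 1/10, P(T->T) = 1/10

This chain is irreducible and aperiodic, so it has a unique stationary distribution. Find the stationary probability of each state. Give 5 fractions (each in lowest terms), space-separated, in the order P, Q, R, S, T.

Answer: 605/2972 2843/11888 703/2972 735/5944 2343/11888

Derivation:
The stationary distribution satisfies pi = pi * P, i.e.:
  pi_P = 1/10*pi_P + 1/10*pi_Q + 1/10*pi_R + 3/10*pi_S + 1/2*pi_T
  pi_Q = 1/5*pi_P + 3/10*pi_Q + 2/5*pi_R + 1/10*pi_S + 1/10*pi_T
  pi_R = 1/5*pi_P + 2/5*pi_Q + 1/10*pi_R + 3/10*pi_S + 1/5*pi_T
  pi_S = 1/10*pi_P + 1/10*pi_Q + 1/5*pi_R + 1/10*pi_S + 1/10*pi_T
  pi_T = 2/5*pi_P + 1/10*pi_Q + 1/5*pi_R + 1/5*pi_S + 1/10*pi_T
with normalization: pi_P + pi_Q + pi_R + pi_S + pi_T = 1.

Using the first 4 balance equations plus normalization, the linear system A*pi = b is:
  [-9/10, 1/10, 1/10, 3/10, 1/2] . pi = 0
  [1/5, -7/10, 2/5, 1/10, 1/10] . pi = 0
  [1/5, 2/5, -9/10, 3/10, 1/5] . pi = 0
  [1/10, 1/10, 1/5, -9/10, 1/10] . pi = 0
  [1, 1, 1, 1, 1] . pi = 1

Solving yields:
  pi_P = 605/2972
  pi_Q = 2843/11888
  pi_R = 703/2972
  pi_S = 735/5944
  pi_T = 2343/11888

Verification (pi * P):
  605/2972*1/10 + 2843/11888*1/10 + 703/2972*1/10 + 735/5944*3/10 + 2343/11888*1/2 = 605/2972 = pi_P  (ok)
  605/2972*1/5 + 2843/11888*3/10 + 703/2972*2/5 + 735/5944*1/10 + 2343/11888*1/10 = 2843/11888 = pi_Q  (ok)
  605/2972*1/5 + 2843/11888*2/5 + 703/2972*1/10 + 735/5944*3/10 + 2343/11888*1/5 = 703/2972 = pi_R  (ok)
  605/2972*1/10 + 2843/11888*1/10 + 703/2972*1/5 + 735/5944*1/10 + 2343/11888*1/10 = 735/5944 = pi_S  (ok)
  605/2972*2/5 + 2843/11888*1/10 + 703/2972*1/5 + 735/5944*1/5 + 2343/11888*1/10 = 2343/11888 = pi_T  (ok)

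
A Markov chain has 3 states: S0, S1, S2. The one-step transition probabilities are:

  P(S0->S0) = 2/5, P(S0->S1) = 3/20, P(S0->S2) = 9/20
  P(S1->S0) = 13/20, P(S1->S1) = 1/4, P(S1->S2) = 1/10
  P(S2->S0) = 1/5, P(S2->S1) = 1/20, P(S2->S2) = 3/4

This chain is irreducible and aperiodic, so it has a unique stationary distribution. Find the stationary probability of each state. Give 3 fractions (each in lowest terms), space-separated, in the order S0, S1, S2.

Answer: 73/238 12/119 141/238

Derivation:
The stationary distribution satisfies pi = pi * P, i.e.:
  pi_S0 = 2/5*pi_S0 + 13/20*pi_S1 + 1/5*pi_S2
  pi_S1 = 3/20*pi_S0 + 1/4*pi_S1 + 1/20*pi_S2
  pi_S2 = 9/20*pi_S0 + 1/10*pi_S1 + 3/4*pi_S2
with normalization: pi_S0 + pi_S1 + pi_S2 = 1.

Using the first 2 balance equations plus normalization, the linear system A*pi = b is:
  [-3/5, 13/20, 1/5] . pi = 0
  [3/20, -3/4, 1/20] . pi = 0
  [1, 1, 1] . pi = 1

Solving yields:
  pi_S0 = 73/238
  pi_S1 = 12/119
  pi_S2 = 141/238

Verification (pi * P):
  73/238*2/5 + 12/119*13/20 + 141/238*1/5 = 73/238 = pi_S0  (ok)
  73/238*3/20 + 12/119*1/4 + 141/238*1/20 = 12/119 = pi_S1  (ok)
  73/238*9/20 + 12/119*1/10 + 141/238*3/4 = 141/238 = pi_S2  (ok)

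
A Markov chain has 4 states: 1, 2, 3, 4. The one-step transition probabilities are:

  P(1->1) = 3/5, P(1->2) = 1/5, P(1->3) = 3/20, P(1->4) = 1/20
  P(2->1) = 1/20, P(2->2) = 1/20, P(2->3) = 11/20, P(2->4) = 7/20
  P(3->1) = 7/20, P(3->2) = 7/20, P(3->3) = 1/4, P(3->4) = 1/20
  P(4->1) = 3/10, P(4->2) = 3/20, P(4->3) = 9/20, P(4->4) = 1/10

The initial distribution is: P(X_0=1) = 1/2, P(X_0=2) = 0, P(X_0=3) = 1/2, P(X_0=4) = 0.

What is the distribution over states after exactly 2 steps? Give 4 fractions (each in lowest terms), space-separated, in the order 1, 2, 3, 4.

Answer: 307/800 149/800 59/200 27/200

Derivation:
Propagating the distribution step by step (d_{t+1} = d_t * P):
d_0 = (1=1/2, 2=0, 3=1/2, 4=0)
  d_1[1] = 1/2*3/5 + 0*1/20 + 1/2*7/20 + 0*3/10 = 19/40
  d_1[2] = 1/2*1/5 + 0*1/20 + 1/2*7/20 + 0*3/20 = 11/40
  d_1[3] = 1/2*3/20 + 0*11/20 + 1/2*1/4 + 0*9/20 = 1/5
  d_1[4] = 1/2*1/20 + 0*7/20 + 1/2*1/20 + 0*1/10 = 1/20
d_1 = (1=19/40, 2=11/40, 3=1/5, 4=1/20)
  d_2[1] = 19/40*3/5 + 11/40*1/20 + 1/5*7/20 + 1/20*3/10 = 307/800
  d_2[2] = 19/40*1/5 + 11/40*1/20 + 1/5*7/20 + 1/20*3/20 = 149/800
  d_2[3] = 19/40*3/20 + 11/40*11/20 + 1/5*1/4 + 1/20*9/20 = 59/200
  d_2[4] = 19/40*1/20 + 11/40*7/20 + 1/5*1/20 + 1/20*1/10 = 27/200
d_2 = (1=307/800, 2=149/800, 3=59/200, 4=27/200)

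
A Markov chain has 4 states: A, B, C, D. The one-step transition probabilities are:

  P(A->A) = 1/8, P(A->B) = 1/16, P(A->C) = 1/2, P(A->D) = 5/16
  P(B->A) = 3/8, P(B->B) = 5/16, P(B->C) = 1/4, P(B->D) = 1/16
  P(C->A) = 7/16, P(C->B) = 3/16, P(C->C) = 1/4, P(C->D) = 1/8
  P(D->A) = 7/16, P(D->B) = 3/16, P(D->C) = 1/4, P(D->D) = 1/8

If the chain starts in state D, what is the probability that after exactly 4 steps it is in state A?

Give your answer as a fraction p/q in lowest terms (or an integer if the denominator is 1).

Answer: 10531/32768

Derivation:
Computing P^4 by repeated multiplication:
P^1 =
  A: [1/8, 1/16, 1/2, 5/16]
  B: [3/8, 5/16, 1/4, 1/16]
  C: [7/16, 3/16, 1/4, 1/8]
  D: [7/16, 3/16, 1/4, 1/8]
P^2 =
  A: [101/256, 23/128, 9/32, 37/256]
  B: [77/256, 23/128, 11/32, 45/256]
  C: [37/128, 5/32, 23/64, 25/128]
  D: [37/128, 5/32, 23/64, 25/128]
P^3 =
  A: [1241/4096, 329/2048, 357/1024, 769/4096]
  B: [1361/4096, 353/2048, 333/1024, 697/4096]
  C: [691/2048, 175/1024, 165/512, 347/2048]
  D: [691/2048, 175/1024, 165/512, 347/2048]
P^4 =
  A: [21809/65536, 5561/32768, 5337/16384, 11257/65536]
  B: [21161/65536, 5489/32768, 5457/16384, 11569/65536]
  C: [10531/32768, 2731/16384, 2739/8192, 5819/32768]
  D: [10531/32768, 2731/16384, 2739/8192, 5819/32768]

(P^4)[D -> A] = 10531/32768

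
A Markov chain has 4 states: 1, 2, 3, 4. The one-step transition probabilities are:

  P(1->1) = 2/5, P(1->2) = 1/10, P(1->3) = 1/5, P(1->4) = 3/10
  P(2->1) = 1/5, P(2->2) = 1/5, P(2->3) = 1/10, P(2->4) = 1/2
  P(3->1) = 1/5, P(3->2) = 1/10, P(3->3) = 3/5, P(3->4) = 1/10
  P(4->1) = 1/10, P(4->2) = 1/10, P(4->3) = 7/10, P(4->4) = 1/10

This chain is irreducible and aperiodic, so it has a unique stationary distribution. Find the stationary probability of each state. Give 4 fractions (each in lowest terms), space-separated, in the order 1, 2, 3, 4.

The stationary distribution satisfies pi = pi * P, i.e.:
  pi_1 = 2/5*pi_1 + 1/5*pi_2 + 1/5*pi_3 + 1/10*pi_4
  pi_2 = 1/10*pi_1 + 1/5*pi_2 + 1/10*pi_3 + 1/10*pi_4
  pi_3 = 1/5*pi_1 + 1/10*pi_2 + 3/5*pi_3 + 7/10*pi_4
  pi_4 = 3/10*pi_1 + 1/2*pi_2 + 1/10*pi_3 + 1/10*pi_4
with normalization: pi_1 + pi_2 + pi_3 + pi_4 = 1.

Using the first 3 balance equations plus normalization, the linear system A*pi = b is:
  [-3/5, 1/5, 1/5, 1/10] . pi = 0
  [1/10, -4/5, 1/10, 1/10] . pi = 0
  [1/5, 1/10, -2/5, 7/10] . pi = 0
  [1, 1, 1, 1] . pi = 1

Solving yields:
  pi_1 = 167/738
  pi_2 = 1/9
  pi_3 = 349/738
  pi_4 = 70/369

Verification (pi * P):
  167/738*2/5 + 1/9*1/5 + 349/738*1/5 + 70/369*1/10 = 167/738 = pi_1  (ok)
  167/738*1/10 + 1/9*1/5 + 349/738*1/10 + 70/369*1/10 = 1/9 = pi_2  (ok)
  167/738*1/5 + 1/9*1/10 + 349/738*3/5 + 70/369*7/10 = 349/738 = pi_3  (ok)
  167/738*3/10 + 1/9*1/2 + 349/738*1/10 + 70/369*1/10 = 70/369 = pi_4  (ok)

Answer: 167/738 1/9 349/738 70/369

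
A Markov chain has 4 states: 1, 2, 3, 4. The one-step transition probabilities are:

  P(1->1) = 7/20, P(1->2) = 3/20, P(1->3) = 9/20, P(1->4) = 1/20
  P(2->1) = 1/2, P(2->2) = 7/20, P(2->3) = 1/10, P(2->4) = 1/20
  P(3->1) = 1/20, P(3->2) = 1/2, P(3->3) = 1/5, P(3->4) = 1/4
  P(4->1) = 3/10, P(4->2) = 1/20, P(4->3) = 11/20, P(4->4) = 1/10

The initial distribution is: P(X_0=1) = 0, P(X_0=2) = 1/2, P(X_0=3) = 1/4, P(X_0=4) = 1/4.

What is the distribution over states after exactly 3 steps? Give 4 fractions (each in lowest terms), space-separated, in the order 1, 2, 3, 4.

Answer: 1199/4000 4783/16000 1841/6400 3637/32000

Derivation:
Propagating the distribution step by step (d_{t+1} = d_t * P):
d_0 = (1=0, 2=1/2, 3=1/4, 4=1/4)
  d_1[1] = 0*7/20 + 1/2*1/2 + 1/4*1/20 + 1/4*3/10 = 27/80
  d_1[2] = 0*3/20 + 1/2*7/20 + 1/4*1/2 + 1/4*1/20 = 5/16
  d_1[3] = 0*9/20 + 1/2*1/10 + 1/4*1/5 + 1/4*11/20 = 19/80
  d_1[4] = 0*1/20 + 1/2*1/20 + 1/4*1/4 + 1/4*1/10 = 9/80
d_1 = (1=27/80, 2=5/16, 3=19/80, 4=9/80)
  d_2[1] = 27/80*7/20 + 5/16*1/2 + 19/80*1/20 + 9/80*3/10 = 8/25
  d_2[2] = 27/80*3/20 + 5/16*7/20 + 19/80*1/2 + 9/80*1/20 = 91/320
  d_2[3] = 27/80*9/20 + 5/16*1/10 + 19/80*1/5 + 9/80*11/20 = 117/400
  d_2[4] = 27/80*1/20 + 5/16*1/20 + 19/80*1/4 + 9/80*1/10 = 33/320
d_2 = (1=8/25, 2=91/320, 3=117/400, 4=33/320)
  d_3[1] = 8/25*7/20 + 91/320*1/2 + 117/400*1/20 + 33/320*3/10 = 1199/4000
  d_3[2] = 8/25*3/20 + 91/320*7/20 + 117/400*1/2 + 33/320*1/20 = 4783/16000
  d_3[3] = 8/25*9/20 + 91/320*1/10 + 117/400*1/5 + 33/320*11/20 = 1841/6400
  d_3[4] = 8/25*1/20 + 91/320*1/20 + 117/400*1/4 + 33/320*1/10 = 3637/32000
d_3 = (1=1199/4000, 2=4783/16000, 3=1841/6400, 4=3637/32000)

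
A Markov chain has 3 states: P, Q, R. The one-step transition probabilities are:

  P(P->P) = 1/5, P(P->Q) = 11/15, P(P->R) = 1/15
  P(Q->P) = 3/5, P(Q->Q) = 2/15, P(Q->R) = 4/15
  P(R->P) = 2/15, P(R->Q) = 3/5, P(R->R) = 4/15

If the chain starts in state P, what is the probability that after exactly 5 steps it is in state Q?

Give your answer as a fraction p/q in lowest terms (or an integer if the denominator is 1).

Computing P^5 by repeated multiplication:
P^1 =
  P: [1/5, 11/15, 1/15]
  Q: [3/5, 2/15, 4/15]
  R: [2/15, 3/5, 4/15]
P^2 =
  P: [22/45, 64/225, 17/75]
  Q: [53/225, 139/225, 11/75]
  R: [19/45, 76/225, 6/25]
P^3 =
  P: [112/375, 599/1125, 38/225]
  Q: [164/375, 386/1125, 247/1125]
  R: [359/1125, 187/375, 41/225]
P^4 =
  P: [6779/16875, 6604/16875, 388/1875]
  Q: [5444/16875, 8407/16875, 112/625]
  R: [6536/16875, 6916/16875, 1141/5625]
P^5 =
  P: [28919/84375, 883/1875, 15721/84375]
  Q: [32681/84375, 11546/28125, 17056/84375]
  R: [29566/84375, 7769/16875, 15964/84375]

(P^5)[P -> Q] = 883/1875

Answer: 883/1875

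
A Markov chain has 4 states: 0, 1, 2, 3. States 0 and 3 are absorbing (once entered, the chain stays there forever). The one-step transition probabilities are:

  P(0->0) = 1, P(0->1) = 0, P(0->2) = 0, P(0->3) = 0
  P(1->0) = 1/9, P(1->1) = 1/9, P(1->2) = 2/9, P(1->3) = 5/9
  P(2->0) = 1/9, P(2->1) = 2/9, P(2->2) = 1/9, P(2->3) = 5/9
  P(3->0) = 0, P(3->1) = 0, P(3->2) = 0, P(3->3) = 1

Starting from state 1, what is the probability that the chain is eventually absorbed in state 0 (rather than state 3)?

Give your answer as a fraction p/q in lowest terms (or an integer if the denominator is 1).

Let a_i = P(absorbed in 0 | start in state i).
Boundary conditions: a_0 = 1, a_3 = 0.
For each transient state i, a_i = sum_j P(i->j) * a_j:
  a_1 = 1/9*a_0 + 1/9*a_1 + 2/9*a_2 + 5/9*a_3
  a_2 = 1/9*a_0 + 2/9*a_1 + 1/9*a_2 + 5/9*a_3

Substituting a_0 = 1 and a_3 = 0, rearrange to (I - Q) a = r where r[i] = P(i -> 0):
  [8/9, -2/9] . (a_1, a_2) = 1/9
  [-2/9, 8/9] . (a_1, a_2) = 1/9

Solving yields:
  a_1 = 1/6
  a_2 = 1/6

Starting state is 1, so the absorption probability is a_1 = 1/6.

Answer: 1/6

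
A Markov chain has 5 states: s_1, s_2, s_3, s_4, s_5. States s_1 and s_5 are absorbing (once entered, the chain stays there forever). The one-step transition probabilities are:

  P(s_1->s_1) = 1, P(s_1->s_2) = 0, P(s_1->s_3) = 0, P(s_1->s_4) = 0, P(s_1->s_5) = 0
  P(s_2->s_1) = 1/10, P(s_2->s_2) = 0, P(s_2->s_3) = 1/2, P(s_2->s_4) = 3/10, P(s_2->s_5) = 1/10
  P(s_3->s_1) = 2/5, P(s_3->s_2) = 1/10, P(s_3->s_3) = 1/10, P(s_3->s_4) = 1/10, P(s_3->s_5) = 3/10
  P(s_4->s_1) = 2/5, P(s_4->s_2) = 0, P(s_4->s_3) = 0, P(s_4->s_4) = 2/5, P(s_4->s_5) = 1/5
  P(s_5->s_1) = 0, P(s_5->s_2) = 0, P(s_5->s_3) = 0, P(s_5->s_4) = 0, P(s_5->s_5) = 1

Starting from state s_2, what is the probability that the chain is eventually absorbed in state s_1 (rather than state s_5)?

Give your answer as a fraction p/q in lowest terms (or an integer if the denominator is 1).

Answer: 151/255

Derivation:
Let a_i = P(absorbed in s_1 | start in state i).
Boundary conditions: a_s_1 = 1, a_s_5 = 0.
For each transient state i, a_i = sum_j P(i->j) * a_j:
  a_s_2 = 1/10*a_s_1 + 0*a_s_2 + 1/2*a_s_3 + 3/10*a_s_4 + 1/10*a_s_5
  a_s_3 = 2/5*a_s_1 + 1/10*a_s_2 + 1/10*a_s_3 + 1/10*a_s_4 + 3/10*a_s_5
  a_s_4 = 2/5*a_s_1 + 0*a_s_2 + 0*a_s_3 + 2/5*a_s_4 + 1/5*a_s_5

Substituting a_s_1 = 1 and a_s_5 = 0, rearrange to (I - Q) a = r where r[i] = P(i -> s_1):
  [1, -1/2, -3/10] . (a_s_2, a_s_3, a_s_4) = 1/10
  [-1/10, 9/10, -1/10] . (a_s_2, a_s_3, a_s_4) = 2/5
  [0, 0, 3/5] . (a_s_2, a_s_3, a_s_4) = 2/5

Solving yields:
  a_s_2 = 151/255
  a_s_3 = 149/255
  a_s_4 = 2/3

Starting state is s_2, so the absorption probability is a_s_2 = 151/255.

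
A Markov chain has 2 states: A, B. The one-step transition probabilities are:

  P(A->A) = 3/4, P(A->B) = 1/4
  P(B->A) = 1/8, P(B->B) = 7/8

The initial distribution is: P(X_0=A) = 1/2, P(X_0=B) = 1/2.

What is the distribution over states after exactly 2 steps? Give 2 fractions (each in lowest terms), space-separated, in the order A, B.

Propagating the distribution step by step (d_{t+1} = d_t * P):
d_0 = (A=1/2, B=1/2)
  d_1[A] = 1/2*3/4 + 1/2*1/8 = 7/16
  d_1[B] = 1/2*1/4 + 1/2*7/8 = 9/16
d_1 = (A=7/16, B=9/16)
  d_2[A] = 7/16*3/4 + 9/16*1/8 = 51/128
  d_2[B] = 7/16*1/4 + 9/16*7/8 = 77/128
d_2 = (A=51/128, B=77/128)

Answer: 51/128 77/128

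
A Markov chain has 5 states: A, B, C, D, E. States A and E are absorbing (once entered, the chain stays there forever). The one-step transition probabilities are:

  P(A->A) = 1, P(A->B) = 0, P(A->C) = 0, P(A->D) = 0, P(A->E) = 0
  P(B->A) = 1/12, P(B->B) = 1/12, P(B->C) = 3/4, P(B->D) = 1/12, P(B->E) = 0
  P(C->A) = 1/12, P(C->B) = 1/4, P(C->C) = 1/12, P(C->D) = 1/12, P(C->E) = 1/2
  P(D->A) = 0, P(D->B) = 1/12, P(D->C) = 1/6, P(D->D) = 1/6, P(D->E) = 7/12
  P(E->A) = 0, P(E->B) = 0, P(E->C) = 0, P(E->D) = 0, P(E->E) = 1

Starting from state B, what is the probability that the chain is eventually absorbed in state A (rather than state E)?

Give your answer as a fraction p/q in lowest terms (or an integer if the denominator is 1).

Answer: 50/223

Derivation:
Let a_i = P(absorbed in A | start in state i).
Boundary conditions: a_A = 1, a_E = 0.
For each transient state i, a_i = sum_j P(i->j) * a_j:
  a_B = 1/12*a_A + 1/12*a_B + 3/4*a_C + 1/12*a_D + 0*a_E
  a_C = 1/12*a_A + 1/4*a_B + 1/12*a_C + 1/12*a_D + 1/2*a_E
  a_D = 0*a_A + 1/12*a_B + 1/6*a_C + 1/6*a_D + 7/12*a_E

Substituting a_A = 1 and a_E = 0, rearrange to (I - Q) a = r where r[i] = P(i -> A):
  [11/12, -3/4, -1/12] . (a_B, a_C, a_D) = 1/12
  [-1/4, 11/12, -1/12] . (a_B, a_C, a_D) = 1/12
  [-1/12, -1/6, 5/6] . (a_B, a_C, a_D) = 0

Solving yields:
  a_B = 50/223
  a_C = 35/223
  a_D = 12/223

Starting state is B, so the absorption probability is a_B = 50/223.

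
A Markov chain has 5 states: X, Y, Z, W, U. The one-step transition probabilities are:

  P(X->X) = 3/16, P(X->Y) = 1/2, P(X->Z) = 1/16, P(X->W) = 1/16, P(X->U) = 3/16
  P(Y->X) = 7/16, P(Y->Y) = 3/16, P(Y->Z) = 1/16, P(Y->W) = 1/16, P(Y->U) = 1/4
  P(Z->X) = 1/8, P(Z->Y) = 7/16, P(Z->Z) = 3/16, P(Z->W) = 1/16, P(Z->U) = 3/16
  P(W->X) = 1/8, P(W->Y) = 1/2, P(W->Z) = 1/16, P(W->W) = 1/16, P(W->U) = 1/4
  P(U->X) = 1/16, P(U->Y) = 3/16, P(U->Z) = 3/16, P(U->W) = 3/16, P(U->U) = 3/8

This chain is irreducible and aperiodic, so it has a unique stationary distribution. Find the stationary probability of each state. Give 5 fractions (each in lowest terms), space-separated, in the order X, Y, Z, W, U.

The stationary distribution satisfies pi = pi * P, i.e.:
  pi_X = 3/16*pi_X + 7/16*pi_Y + 1/8*pi_Z + 1/8*pi_W + 1/16*pi_U
  pi_Y = 1/2*pi_X + 3/16*pi_Y + 7/16*pi_Z + 1/2*pi_W + 3/16*pi_U
  pi_Z = 1/16*pi_X + 1/16*pi_Y + 3/16*pi_Z + 1/16*pi_W + 3/16*pi_U
  pi_W = 1/16*pi_X + 1/16*pi_Y + 1/16*pi_Z + 1/16*pi_W + 3/16*pi_U
  pi_U = 3/16*pi_X + 1/4*pi_Y + 3/16*pi_Z + 1/4*pi_W + 3/8*pi_U
with normalization: pi_X + pi_Y + pi_Z + pi_W + pi_U = 1.

Using the first 4 balance equations plus normalization, the linear system A*pi = b is:
  [-13/16, 7/16, 1/8, 1/8, 1/16] . pi = 0
  [1/2, -13/16, 7/16, 1/2, 3/16] . pi = 0
  [1/16, 1/16, -13/16, 1/16, 3/16] . pi = 0
  [1/16, 1/16, 1/16, -15/16, 3/16] . pi = 0
  [1, 1, 1, 1, 1] . pi = 1

Solving yields:
  pi_X = 1133/5143
  pi_Y = 3223/10286
  pi_Z = 560/5143
  pi_W = 490/5143
  pi_U = 2697/10286

Verification (pi * P):
  1133/5143*3/16 + 3223/10286*7/16 + 560/5143*1/8 + 490/5143*1/8 + 2697/10286*1/16 = 1133/5143 = pi_X  (ok)
  1133/5143*1/2 + 3223/10286*3/16 + 560/5143*7/16 + 490/5143*1/2 + 2697/10286*3/16 = 3223/10286 = pi_Y  (ok)
  1133/5143*1/16 + 3223/10286*1/16 + 560/5143*3/16 + 490/5143*1/16 + 2697/10286*3/16 = 560/5143 = pi_Z  (ok)
  1133/5143*1/16 + 3223/10286*1/16 + 560/5143*1/16 + 490/5143*1/16 + 2697/10286*3/16 = 490/5143 = pi_W  (ok)
  1133/5143*3/16 + 3223/10286*1/4 + 560/5143*3/16 + 490/5143*1/4 + 2697/10286*3/8 = 2697/10286 = pi_U  (ok)

Answer: 1133/5143 3223/10286 560/5143 490/5143 2697/10286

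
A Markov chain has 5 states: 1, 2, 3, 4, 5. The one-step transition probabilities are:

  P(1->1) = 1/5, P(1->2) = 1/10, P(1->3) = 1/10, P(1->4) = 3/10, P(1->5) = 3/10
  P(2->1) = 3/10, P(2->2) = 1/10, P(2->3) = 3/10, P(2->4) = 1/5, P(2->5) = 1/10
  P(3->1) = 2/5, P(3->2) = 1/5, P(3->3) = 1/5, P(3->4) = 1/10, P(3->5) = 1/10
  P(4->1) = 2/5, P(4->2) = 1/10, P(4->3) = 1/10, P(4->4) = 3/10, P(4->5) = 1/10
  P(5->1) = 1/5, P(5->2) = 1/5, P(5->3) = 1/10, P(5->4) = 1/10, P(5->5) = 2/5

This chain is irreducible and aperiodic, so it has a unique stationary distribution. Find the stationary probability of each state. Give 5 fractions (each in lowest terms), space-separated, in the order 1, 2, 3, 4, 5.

Answer: 2209/7762 530/3881 549/3881 1655/7762 870/3881

Derivation:
The stationary distribution satisfies pi = pi * P, i.e.:
  pi_1 = 1/5*pi_1 + 3/10*pi_2 + 2/5*pi_3 + 2/5*pi_4 + 1/5*pi_5
  pi_2 = 1/10*pi_1 + 1/10*pi_2 + 1/5*pi_3 + 1/10*pi_4 + 1/5*pi_5
  pi_3 = 1/10*pi_1 + 3/10*pi_2 + 1/5*pi_3 + 1/10*pi_4 + 1/10*pi_5
  pi_4 = 3/10*pi_1 + 1/5*pi_2 + 1/10*pi_3 + 3/10*pi_4 + 1/10*pi_5
  pi_5 = 3/10*pi_1 + 1/10*pi_2 + 1/10*pi_3 + 1/10*pi_4 + 2/5*pi_5
with normalization: pi_1 + pi_2 + pi_3 + pi_4 + pi_5 = 1.

Using the first 4 balance equations plus normalization, the linear system A*pi = b is:
  [-4/5, 3/10, 2/5, 2/5, 1/5] . pi = 0
  [1/10, -9/10, 1/5, 1/10, 1/5] . pi = 0
  [1/10, 3/10, -4/5, 1/10, 1/10] . pi = 0
  [3/10, 1/5, 1/10, -7/10, 1/10] . pi = 0
  [1, 1, 1, 1, 1] . pi = 1

Solving yields:
  pi_1 = 2209/7762
  pi_2 = 530/3881
  pi_3 = 549/3881
  pi_4 = 1655/7762
  pi_5 = 870/3881

Verification (pi * P):
  2209/7762*1/5 + 530/3881*3/10 + 549/3881*2/5 + 1655/7762*2/5 + 870/3881*1/5 = 2209/7762 = pi_1  (ok)
  2209/7762*1/10 + 530/3881*1/10 + 549/3881*1/5 + 1655/7762*1/10 + 870/3881*1/5 = 530/3881 = pi_2  (ok)
  2209/7762*1/10 + 530/3881*3/10 + 549/3881*1/5 + 1655/7762*1/10 + 870/3881*1/10 = 549/3881 = pi_3  (ok)
  2209/7762*3/10 + 530/3881*1/5 + 549/3881*1/10 + 1655/7762*3/10 + 870/3881*1/10 = 1655/7762 = pi_4  (ok)
  2209/7762*3/10 + 530/3881*1/10 + 549/3881*1/10 + 1655/7762*1/10 + 870/3881*2/5 = 870/3881 = pi_5  (ok)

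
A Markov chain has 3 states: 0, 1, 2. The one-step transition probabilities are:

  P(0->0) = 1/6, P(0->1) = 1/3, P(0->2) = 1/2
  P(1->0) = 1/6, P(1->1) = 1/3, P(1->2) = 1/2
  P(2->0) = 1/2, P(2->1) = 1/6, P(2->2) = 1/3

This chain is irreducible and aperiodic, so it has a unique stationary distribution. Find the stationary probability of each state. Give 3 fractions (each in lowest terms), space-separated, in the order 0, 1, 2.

The stationary distribution satisfies pi = pi * P, i.e.:
  pi_0 = 1/6*pi_0 + 1/6*pi_1 + 1/2*pi_2
  pi_1 = 1/3*pi_0 + 1/3*pi_1 + 1/6*pi_2
  pi_2 = 1/2*pi_0 + 1/2*pi_1 + 1/3*pi_2
with normalization: pi_0 + pi_1 + pi_2 = 1.

Using the first 2 balance equations plus normalization, the linear system A*pi = b is:
  [-5/6, 1/6, 1/2] . pi = 0
  [1/3, -2/3, 1/6] . pi = 0
  [1, 1, 1] . pi = 1

Solving yields:
  pi_0 = 13/42
  pi_1 = 11/42
  pi_2 = 3/7

Verification (pi * P):
  13/42*1/6 + 11/42*1/6 + 3/7*1/2 = 13/42 = pi_0  (ok)
  13/42*1/3 + 11/42*1/3 + 3/7*1/6 = 11/42 = pi_1  (ok)
  13/42*1/2 + 11/42*1/2 + 3/7*1/3 = 3/7 = pi_2  (ok)

Answer: 13/42 11/42 3/7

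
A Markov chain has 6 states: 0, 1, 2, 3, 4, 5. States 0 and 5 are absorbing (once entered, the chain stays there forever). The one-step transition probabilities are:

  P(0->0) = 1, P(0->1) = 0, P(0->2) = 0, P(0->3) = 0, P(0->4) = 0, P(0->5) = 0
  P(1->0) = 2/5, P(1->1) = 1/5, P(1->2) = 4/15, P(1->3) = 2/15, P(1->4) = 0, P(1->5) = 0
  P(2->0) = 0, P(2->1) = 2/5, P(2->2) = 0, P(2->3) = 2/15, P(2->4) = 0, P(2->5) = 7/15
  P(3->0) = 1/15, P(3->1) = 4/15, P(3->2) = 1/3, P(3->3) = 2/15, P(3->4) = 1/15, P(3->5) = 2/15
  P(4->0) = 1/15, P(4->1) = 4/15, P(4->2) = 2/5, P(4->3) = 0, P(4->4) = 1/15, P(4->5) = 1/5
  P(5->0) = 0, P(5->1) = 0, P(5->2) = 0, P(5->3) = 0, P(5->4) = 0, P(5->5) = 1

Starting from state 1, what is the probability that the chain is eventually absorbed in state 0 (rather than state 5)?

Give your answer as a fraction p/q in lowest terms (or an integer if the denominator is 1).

Let a_i = P(absorbed in 0 | start in state i).
Boundary conditions: a_0 = 1, a_5 = 0.
For each transient state i, a_i = sum_j P(i->j) * a_j:
  a_1 = 2/5*a_0 + 1/5*a_1 + 4/15*a_2 + 2/15*a_3 + 0*a_4 + 0*a_5
  a_2 = 0*a_0 + 2/5*a_1 + 0*a_2 + 2/15*a_3 + 0*a_4 + 7/15*a_5
  a_3 = 1/15*a_0 + 4/15*a_1 + 1/3*a_2 + 2/15*a_3 + 1/15*a_4 + 2/15*a_5
  a_4 = 1/15*a_0 + 4/15*a_1 + 2/5*a_2 + 0*a_3 + 1/15*a_4 + 1/5*a_5

Substituting a_0 = 1 and a_5 = 0, rearrange to (I - Q) a = r where r[i] = P(i -> 0):
  [4/5, -4/15, -2/15, 0] . (a_1, a_2, a_3, a_4) = 2/5
  [-2/5, 1, -2/15, 0] . (a_1, a_2, a_3, a_4) = 0
  [-4/15, -1/3, 13/15, -1/15] . (a_1, a_2, a_3, a_4) = 1/15
  [-4/15, -2/5, 0, 14/15] . (a_1, a_2, a_3, a_4) = 1/15

Solving yields:
  a_1 = 2673/3896
  a_2 = 651/1948
  a_3 = 873/1948
  a_4 = 200/487

Starting state is 1, so the absorption probability is a_1 = 2673/3896.

Answer: 2673/3896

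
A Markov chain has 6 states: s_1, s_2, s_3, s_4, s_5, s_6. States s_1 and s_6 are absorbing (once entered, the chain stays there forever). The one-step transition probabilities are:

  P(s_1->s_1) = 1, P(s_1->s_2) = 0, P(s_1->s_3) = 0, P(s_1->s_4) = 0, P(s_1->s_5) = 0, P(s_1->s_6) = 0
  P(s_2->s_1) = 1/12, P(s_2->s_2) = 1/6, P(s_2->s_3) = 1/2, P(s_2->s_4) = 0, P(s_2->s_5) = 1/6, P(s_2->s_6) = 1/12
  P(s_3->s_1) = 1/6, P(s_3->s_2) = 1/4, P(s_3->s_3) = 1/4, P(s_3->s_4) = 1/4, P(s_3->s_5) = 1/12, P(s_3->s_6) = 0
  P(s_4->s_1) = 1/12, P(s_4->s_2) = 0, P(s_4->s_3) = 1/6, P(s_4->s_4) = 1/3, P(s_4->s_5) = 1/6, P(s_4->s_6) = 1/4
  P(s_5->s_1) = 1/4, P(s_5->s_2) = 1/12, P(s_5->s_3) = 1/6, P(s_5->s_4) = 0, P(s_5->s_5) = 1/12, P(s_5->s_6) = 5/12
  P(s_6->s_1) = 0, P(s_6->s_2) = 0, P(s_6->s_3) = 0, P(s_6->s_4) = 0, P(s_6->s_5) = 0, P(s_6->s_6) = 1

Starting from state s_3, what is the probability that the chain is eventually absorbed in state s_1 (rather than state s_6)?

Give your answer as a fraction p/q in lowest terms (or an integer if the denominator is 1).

Let a_i = P(absorbed in s_1 | start in state i).
Boundary conditions: a_s_1 = 1, a_s_6 = 0.
For each transient state i, a_i = sum_j P(i->j) * a_j:
  a_s_2 = 1/12*a_s_1 + 1/6*a_s_2 + 1/2*a_s_3 + 0*a_s_4 + 1/6*a_s_5 + 1/12*a_s_6
  a_s_3 = 1/6*a_s_1 + 1/4*a_s_2 + 1/4*a_s_3 + 1/4*a_s_4 + 1/12*a_s_5 + 0*a_s_6
  a_s_4 = 1/12*a_s_1 + 0*a_s_2 + 1/6*a_s_3 + 1/3*a_s_4 + 1/6*a_s_5 + 1/4*a_s_6
  a_s_5 = 1/4*a_s_1 + 1/12*a_s_2 + 1/6*a_s_3 + 0*a_s_4 + 1/12*a_s_5 + 5/12*a_s_6

Substituting a_s_1 = 1 and a_s_6 = 0, rearrange to (I - Q) a = r where r[i] = P(i -> s_1):
  [5/6, -1/2, 0, -1/6] . (a_s_2, a_s_3, a_s_4, a_s_5) = 1/12
  [-1/4, 3/4, -1/4, -1/12] . (a_s_2, a_s_3, a_s_4, a_s_5) = 1/6
  [0, -1/6, 2/3, -1/6] . (a_s_2, a_s_3, a_s_4, a_s_5) = 1/12
  [-1/12, -1/6, 0, 11/12] . (a_s_2, a_s_3, a_s_4, a_s_5) = 1/4

Solving yields:
  a_s_2 = 669/1271
  a_s_3 = 1447/2542
  a_s_4 = 949/2542
  a_s_5 = 539/1271

Starting state is s_3, so the absorption probability is a_s_3 = 1447/2542.

Answer: 1447/2542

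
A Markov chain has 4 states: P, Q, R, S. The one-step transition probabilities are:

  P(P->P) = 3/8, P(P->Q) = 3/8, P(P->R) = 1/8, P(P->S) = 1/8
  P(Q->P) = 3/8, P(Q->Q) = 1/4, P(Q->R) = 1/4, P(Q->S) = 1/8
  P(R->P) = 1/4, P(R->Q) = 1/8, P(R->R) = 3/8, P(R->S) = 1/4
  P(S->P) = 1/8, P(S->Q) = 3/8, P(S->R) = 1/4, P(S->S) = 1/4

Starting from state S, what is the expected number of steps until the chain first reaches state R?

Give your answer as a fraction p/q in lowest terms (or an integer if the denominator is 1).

Let h_i = expected steps to first reach R from state i.
Boundary: h_R = 0.
First-step equations for the other states:
  h_P = 1 + 3/8*h_P + 3/8*h_Q + 1/8*h_R + 1/8*h_S
  h_Q = 1 + 3/8*h_P + 1/4*h_Q + 1/4*h_R + 1/8*h_S
  h_S = 1 + 1/8*h_P + 3/8*h_Q + 1/4*h_R + 1/4*h_S

Substituting h_R = 0 and rearranging gives the linear system (I - Q) h = 1:
  [5/8, -3/8, -1/8] . (h_P, h_Q, h_S) = 1
  [-3/8, 3/4, -1/8] . (h_P, h_Q, h_S) = 1
  [-1/8, -3/8, 3/4] . (h_P, h_Q, h_S) = 1

Solving yields:
  h_P = 168/31
  h_Q = 448/93
  h_S = 144/31

Starting state is S, so the expected hitting time is h_S = 144/31.

Answer: 144/31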